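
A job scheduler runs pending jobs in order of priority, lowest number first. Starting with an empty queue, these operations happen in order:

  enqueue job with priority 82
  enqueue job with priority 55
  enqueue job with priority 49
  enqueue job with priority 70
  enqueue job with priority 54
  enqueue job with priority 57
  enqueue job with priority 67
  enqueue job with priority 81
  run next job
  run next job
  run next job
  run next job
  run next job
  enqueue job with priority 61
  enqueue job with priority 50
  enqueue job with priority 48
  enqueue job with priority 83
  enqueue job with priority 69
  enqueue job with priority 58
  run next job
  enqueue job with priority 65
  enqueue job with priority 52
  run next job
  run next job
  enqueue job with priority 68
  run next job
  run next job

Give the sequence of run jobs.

insert 82 → {82}
insert 55 → {55, 82}
insert 49 → {49, 55, 82}
insert 70 → {49, 55, 70, 82}
insert 54 → {49, 54, 55, 70, 82}
insert 57 → {49, 54, 55, 57, 70, 82}
insert 67 → {49, 54, 55, 57, 67, 70, 82}
insert 81 → {49, 54, 55, 57, 67, 70, 81, 82}
run next job → 49; now {54, 55, 57, 67, 70, 81, 82}
run next job → 54; now {55, 57, 67, 70, 81, 82}
run next job → 55; now {57, 67, 70, 81, 82}
run next job → 57; now {67, 70, 81, 82}
run next job → 67; now {70, 81, 82}
insert 61 → {61, 70, 81, 82}
insert 50 → {50, 61, 70, 81, 82}
insert 48 → {48, 50, 61, 70, 81, 82}
insert 83 → {48, 50, 61, 70, 81, 82, 83}
insert 69 → {48, 50, 61, 69, 70, 81, 82, 83}
insert 58 → {48, 50, 58, 61, 69, 70, 81, 82, 83}
run next job → 48; now {50, 58, 61, 69, 70, 81, 82, 83}
insert 65 → {50, 58, 61, 65, 69, 70, 81, 82, 83}
insert 52 → {50, 52, 58, 61, 65, 69, 70, 81, 82, 83}
run next job → 50; now {52, 58, 61, 65, 69, 70, 81, 82, 83}
run next job → 52; now {58, 61, 65, 69, 70, 81, 82, 83}
insert 68 → {58, 61, 65, 68, 69, 70, 81, 82, 83}
run next job → 58; now {61, 65, 68, 69, 70, 81, 82, 83}
run next job → 61; now {65, 68, 69, 70, 81, 82, 83}

49 → 54 → 55 → 57 → 67 → 48 → 50 → 52 → 58 → 61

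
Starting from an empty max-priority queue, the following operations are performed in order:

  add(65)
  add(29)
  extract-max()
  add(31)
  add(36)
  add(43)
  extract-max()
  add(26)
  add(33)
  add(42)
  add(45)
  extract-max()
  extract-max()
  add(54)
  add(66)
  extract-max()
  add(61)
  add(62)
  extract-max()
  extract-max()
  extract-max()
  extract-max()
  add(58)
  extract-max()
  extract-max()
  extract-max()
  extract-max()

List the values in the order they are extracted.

[65, 43, 45, 42, 66, 62, 61, 54, 36, 58, 33, 31, 29]

insert 65 → {65}
insert 29 → {65, 29}
extract-max → 65; now {29}
insert 31 → {31, 29}
insert 36 → {36, 31, 29}
insert 43 → {43, 36, 31, 29}
extract-max → 43; now {36, 31, 29}
insert 26 → {36, 31, 29, 26}
insert 33 → {36, 33, 31, 29, 26}
insert 42 → {42, 36, 33, 31, 29, 26}
insert 45 → {45, 42, 36, 33, 31, 29, 26}
extract-max → 45; now {42, 36, 33, 31, 29, 26}
extract-max → 42; now {36, 33, 31, 29, 26}
insert 54 → {54, 36, 33, 31, 29, 26}
insert 66 → {66, 54, 36, 33, 31, 29, 26}
extract-max → 66; now {54, 36, 33, 31, 29, 26}
insert 61 → {61, 54, 36, 33, 31, 29, 26}
insert 62 → {62, 61, 54, 36, 33, 31, 29, 26}
extract-max → 62; now {61, 54, 36, 33, 31, 29, 26}
extract-max → 61; now {54, 36, 33, 31, 29, 26}
extract-max → 54; now {36, 33, 31, 29, 26}
extract-max → 36; now {33, 31, 29, 26}
insert 58 → {58, 33, 31, 29, 26}
extract-max → 58; now {33, 31, 29, 26}
extract-max → 33; now {31, 29, 26}
extract-max → 31; now {29, 26}
extract-max → 29; now {26}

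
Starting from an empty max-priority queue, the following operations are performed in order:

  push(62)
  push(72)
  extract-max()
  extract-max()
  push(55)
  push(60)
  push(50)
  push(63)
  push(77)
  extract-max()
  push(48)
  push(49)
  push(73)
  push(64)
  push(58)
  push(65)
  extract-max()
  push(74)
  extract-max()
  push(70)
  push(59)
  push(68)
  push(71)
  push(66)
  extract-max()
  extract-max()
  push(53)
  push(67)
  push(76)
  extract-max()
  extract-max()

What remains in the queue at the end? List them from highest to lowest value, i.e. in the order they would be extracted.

67, 66, 65, 64, 63, 60, 59, 58, 55, 53, 50, 49, 48

insert 62 → {62}
insert 72 → {72, 62}
extract-max → 72; now {62}
extract-max → 62; now {}
insert 55 → {55}
insert 60 → {60, 55}
insert 50 → {60, 55, 50}
insert 63 → {63, 60, 55, 50}
insert 77 → {77, 63, 60, 55, 50}
extract-max → 77; now {63, 60, 55, 50}
insert 48 → {63, 60, 55, 50, 48}
insert 49 → {63, 60, 55, 50, 49, 48}
insert 73 → {73, 63, 60, 55, 50, 49, 48}
insert 64 → {73, 64, 63, 60, 55, 50, 49, 48}
insert 58 → {73, 64, 63, 60, 58, 55, 50, 49, 48}
insert 65 → {73, 65, 64, 63, 60, 58, 55, 50, 49, 48}
extract-max → 73; now {65, 64, 63, 60, 58, 55, 50, 49, 48}
insert 74 → {74, 65, 64, 63, 60, 58, 55, 50, 49, 48}
extract-max → 74; now {65, 64, 63, 60, 58, 55, 50, 49, 48}
insert 70 → {70, 65, 64, 63, 60, 58, 55, 50, 49, 48}
insert 59 → {70, 65, 64, 63, 60, 59, 58, 55, 50, 49, 48}
insert 68 → {70, 68, 65, 64, 63, 60, 59, 58, 55, 50, 49, 48}
insert 71 → {71, 70, 68, 65, 64, 63, 60, 59, 58, 55, 50, 49, 48}
insert 66 → {71, 70, 68, 66, 65, 64, 63, 60, 59, 58, 55, 50, 49, 48}
extract-max → 71; now {70, 68, 66, 65, 64, 63, 60, 59, 58, 55, 50, 49, 48}
extract-max → 70; now {68, 66, 65, 64, 63, 60, 59, 58, 55, 50, 49, 48}
insert 53 → {68, 66, 65, 64, 63, 60, 59, 58, 55, 53, 50, 49, 48}
insert 67 → {68, 67, 66, 65, 64, 63, 60, 59, 58, 55, 53, 50, 49, 48}
insert 76 → {76, 68, 67, 66, 65, 64, 63, 60, 59, 58, 55, 53, 50, 49, 48}
extract-max → 76; now {68, 67, 66, 65, 64, 63, 60, 59, 58, 55, 53, 50, 49, 48}
extract-max → 68; now {67, 66, 65, 64, 63, 60, 59, 58, 55, 53, 50, 49, 48}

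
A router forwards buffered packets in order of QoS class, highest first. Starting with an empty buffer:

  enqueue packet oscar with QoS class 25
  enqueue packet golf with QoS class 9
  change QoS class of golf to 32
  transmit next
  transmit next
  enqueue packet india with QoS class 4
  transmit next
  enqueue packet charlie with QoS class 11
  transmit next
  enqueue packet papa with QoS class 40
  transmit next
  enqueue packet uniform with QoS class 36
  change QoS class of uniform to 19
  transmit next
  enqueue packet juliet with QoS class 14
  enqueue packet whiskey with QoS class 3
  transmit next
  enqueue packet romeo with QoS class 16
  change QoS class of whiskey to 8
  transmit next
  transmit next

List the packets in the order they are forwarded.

add oscar (QoS class 25) → {oscar:25}
add golf (QoS class 9) → {oscar:25, golf:9}
update golf to QoS class 32 → {golf:32, oscar:25}
transmit next → golf; now {oscar:25}
transmit next → oscar; now {}
add india (QoS class 4) → {india:4}
transmit next → india; now {}
add charlie (QoS class 11) → {charlie:11}
transmit next → charlie; now {}
add papa (QoS class 40) → {papa:40}
transmit next → papa; now {}
add uniform (QoS class 36) → {uniform:36}
update uniform to QoS class 19 → {uniform:19}
transmit next → uniform; now {}
add juliet (QoS class 14) → {juliet:14}
add whiskey (QoS class 3) → {juliet:14, whiskey:3}
transmit next → juliet; now {whiskey:3}
add romeo (QoS class 16) → {romeo:16, whiskey:3}
update whiskey to QoS class 8 → {romeo:16, whiskey:8}
transmit next → romeo; now {whiskey:8}
transmit next → whiskey; now {}

golf → oscar → india → charlie → papa → uniform → juliet → romeo → whiskey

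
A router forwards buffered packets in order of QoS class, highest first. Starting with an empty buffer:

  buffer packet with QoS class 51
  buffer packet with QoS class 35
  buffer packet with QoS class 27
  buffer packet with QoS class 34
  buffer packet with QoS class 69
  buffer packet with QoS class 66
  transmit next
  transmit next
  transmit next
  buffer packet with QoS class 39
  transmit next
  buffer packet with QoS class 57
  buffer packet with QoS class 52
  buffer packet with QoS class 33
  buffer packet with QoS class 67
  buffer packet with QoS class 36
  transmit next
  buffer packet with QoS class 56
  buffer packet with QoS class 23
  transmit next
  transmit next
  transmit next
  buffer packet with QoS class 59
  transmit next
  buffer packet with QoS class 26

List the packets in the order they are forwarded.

69 → 66 → 51 → 39 → 67 → 57 → 56 → 52 → 59

insert 51 → {51}
insert 35 → {51, 35}
insert 27 → {51, 35, 27}
insert 34 → {51, 35, 34, 27}
insert 69 → {69, 51, 35, 34, 27}
insert 66 → {69, 66, 51, 35, 34, 27}
transmit next → 69; now {66, 51, 35, 34, 27}
transmit next → 66; now {51, 35, 34, 27}
transmit next → 51; now {35, 34, 27}
insert 39 → {39, 35, 34, 27}
transmit next → 39; now {35, 34, 27}
insert 57 → {57, 35, 34, 27}
insert 52 → {57, 52, 35, 34, 27}
insert 33 → {57, 52, 35, 34, 33, 27}
insert 67 → {67, 57, 52, 35, 34, 33, 27}
insert 36 → {67, 57, 52, 36, 35, 34, 33, 27}
transmit next → 67; now {57, 52, 36, 35, 34, 33, 27}
insert 56 → {57, 56, 52, 36, 35, 34, 33, 27}
insert 23 → {57, 56, 52, 36, 35, 34, 33, 27, 23}
transmit next → 57; now {56, 52, 36, 35, 34, 33, 27, 23}
transmit next → 56; now {52, 36, 35, 34, 33, 27, 23}
transmit next → 52; now {36, 35, 34, 33, 27, 23}
insert 59 → {59, 36, 35, 34, 33, 27, 23}
transmit next → 59; now {36, 35, 34, 33, 27, 23}
insert 26 → {36, 35, 34, 33, 27, 26, 23}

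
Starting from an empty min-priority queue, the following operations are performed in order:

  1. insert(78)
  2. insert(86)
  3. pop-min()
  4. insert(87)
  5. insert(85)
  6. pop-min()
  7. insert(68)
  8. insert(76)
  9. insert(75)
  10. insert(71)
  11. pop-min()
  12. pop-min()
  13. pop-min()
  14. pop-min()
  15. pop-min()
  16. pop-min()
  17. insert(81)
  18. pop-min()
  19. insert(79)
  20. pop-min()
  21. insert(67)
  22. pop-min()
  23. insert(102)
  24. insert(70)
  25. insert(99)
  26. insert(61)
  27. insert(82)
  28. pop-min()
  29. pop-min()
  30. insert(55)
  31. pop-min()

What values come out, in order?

insert 78 → {78}
insert 86 → {78, 86}
pop-min → 78; now {86}
insert 87 → {86, 87}
insert 85 → {85, 86, 87}
pop-min → 85; now {86, 87}
insert 68 → {68, 86, 87}
insert 76 → {68, 76, 86, 87}
insert 75 → {68, 75, 76, 86, 87}
insert 71 → {68, 71, 75, 76, 86, 87}
pop-min → 68; now {71, 75, 76, 86, 87}
pop-min → 71; now {75, 76, 86, 87}
pop-min → 75; now {76, 86, 87}
pop-min → 76; now {86, 87}
pop-min → 86; now {87}
pop-min → 87; now {}
insert 81 → {81}
pop-min → 81; now {}
insert 79 → {79}
pop-min → 79; now {}
insert 67 → {67}
pop-min → 67; now {}
insert 102 → {102}
insert 70 → {70, 102}
insert 99 → {70, 99, 102}
insert 61 → {61, 70, 99, 102}
insert 82 → {61, 70, 82, 99, 102}
pop-min → 61; now {70, 82, 99, 102}
pop-min → 70; now {82, 99, 102}
insert 55 → {55, 82, 99, 102}
pop-min → 55; now {82, 99, 102}

[78, 85, 68, 71, 75, 76, 86, 87, 81, 79, 67, 61, 70, 55]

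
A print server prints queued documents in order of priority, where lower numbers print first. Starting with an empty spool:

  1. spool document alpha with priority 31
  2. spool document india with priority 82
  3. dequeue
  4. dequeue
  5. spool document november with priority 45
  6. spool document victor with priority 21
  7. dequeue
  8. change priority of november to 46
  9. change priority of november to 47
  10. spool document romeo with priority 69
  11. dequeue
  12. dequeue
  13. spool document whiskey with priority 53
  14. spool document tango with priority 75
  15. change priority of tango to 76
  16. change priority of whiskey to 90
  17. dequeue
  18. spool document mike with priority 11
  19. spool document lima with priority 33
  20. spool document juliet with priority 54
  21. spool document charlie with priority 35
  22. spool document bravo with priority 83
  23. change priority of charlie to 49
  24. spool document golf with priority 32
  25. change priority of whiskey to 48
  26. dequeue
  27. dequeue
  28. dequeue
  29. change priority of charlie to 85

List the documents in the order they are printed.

alpha, india, victor, november, romeo, tango, mike, golf, lima

add alpha (priority 31) → {alpha:31}
add india (priority 82) → {alpha:31, india:82}
dequeue → alpha; now {india:82}
dequeue → india; now {}
add november (priority 45) → {november:45}
add victor (priority 21) → {victor:21, november:45}
dequeue → victor; now {november:45}
update november to priority 46 → {november:46}
update november to priority 47 → {november:47}
add romeo (priority 69) → {november:47, romeo:69}
dequeue → november; now {romeo:69}
dequeue → romeo; now {}
add whiskey (priority 53) → {whiskey:53}
add tango (priority 75) → {whiskey:53, tango:75}
update tango to priority 76 → {whiskey:53, tango:76}
update whiskey to priority 90 → {tango:76, whiskey:90}
dequeue → tango; now {whiskey:90}
add mike (priority 11) → {mike:11, whiskey:90}
add lima (priority 33) → {mike:11, lima:33, whiskey:90}
add juliet (priority 54) → {mike:11, lima:33, juliet:54, whiskey:90}
add charlie (priority 35) → {mike:11, lima:33, charlie:35, juliet:54, whiskey:90}
add bravo (priority 83) → {mike:11, lima:33, charlie:35, juliet:54, bravo:83, whiskey:90}
update charlie to priority 49 → {mike:11, lima:33, charlie:49, juliet:54, bravo:83, whiskey:90}
add golf (priority 32) → {mike:11, golf:32, lima:33, charlie:49, juliet:54, bravo:83, whiskey:90}
update whiskey to priority 48 → {mike:11, golf:32, lima:33, whiskey:48, charlie:49, juliet:54, bravo:83}
dequeue → mike; now {golf:32, lima:33, whiskey:48, charlie:49, juliet:54, bravo:83}
dequeue → golf; now {lima:33, whiskey:48, charlie:49, juliet:54, bravo:83}
dequeue → lima; now {whiskey:48, charlie:49, juliet:54, bravo:83}
update charlie to priority 85 → {whiskey:48, juliet:54, bravo:83, charlie:85}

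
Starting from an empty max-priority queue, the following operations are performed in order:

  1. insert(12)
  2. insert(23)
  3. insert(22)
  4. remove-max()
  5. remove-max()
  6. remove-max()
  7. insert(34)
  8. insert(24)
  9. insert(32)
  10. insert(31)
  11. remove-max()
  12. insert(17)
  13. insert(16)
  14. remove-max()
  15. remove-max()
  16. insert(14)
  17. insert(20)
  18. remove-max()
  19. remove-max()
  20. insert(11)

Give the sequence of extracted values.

insert 12 → {12}
insert 23 → {23, 12}
insert 22 → {23, 22, 12}
remove-max → 23; now {22, 12}
remove-max → 22; now {12}
remove-max → 12; now {}
insert 34 → {34}
insert 24 → {34, 24}
insert 32 → {34, 32, 24}
insert 31 → {34, 32, 31, 24}
remove-max → 34; now {32, 31, 24}
insert 17 → {32, 31, 24, 17}
insert 16 → {32, 31, 24, 17, 16}
remove-max → 32; now {31, 24, 17, 16}
remove-max → 31; now {24, 17, 16}
insert 14 → {24, 17, 16, 14}
insert 20 → {24, 20, 17, 16, 14}
remove-max → 24; now {20, 17, 16, 14}
remove-max → 20; now {17, 16, 14}
insert 11 → {17, 16, 14, 11}

23 → 22 → 12 → 34 → 32 → 31 → 24 → 20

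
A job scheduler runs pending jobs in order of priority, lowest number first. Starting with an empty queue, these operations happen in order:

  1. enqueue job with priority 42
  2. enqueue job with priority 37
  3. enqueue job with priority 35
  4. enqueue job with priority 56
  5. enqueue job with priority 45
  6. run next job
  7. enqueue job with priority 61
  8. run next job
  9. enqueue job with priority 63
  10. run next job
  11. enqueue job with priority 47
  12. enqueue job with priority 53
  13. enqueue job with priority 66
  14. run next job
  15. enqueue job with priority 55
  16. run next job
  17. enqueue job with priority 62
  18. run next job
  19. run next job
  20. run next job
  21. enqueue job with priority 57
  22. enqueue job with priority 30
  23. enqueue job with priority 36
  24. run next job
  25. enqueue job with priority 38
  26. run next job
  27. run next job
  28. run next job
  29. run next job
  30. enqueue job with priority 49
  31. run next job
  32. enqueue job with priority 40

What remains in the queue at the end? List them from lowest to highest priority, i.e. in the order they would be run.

insert 42 → {42}
insert 37 → {37, 42}
insert 35 → {35, 37, 42}
insert 56 → {35, 37, 42, 56}
insert 45 → {35, 37, 42, 45, 56}
run next job → 35; now {37, 42, 45, 56}
insert 61 → {37, 42, 45, 56, 61}
run next job → 37; now {42, 45, 56, 61}
insert 63 → {42, 45, 56, 61, 63}
run next job → 42; now {45, 56, 61, 63}
insert 47 → {45, 47, 56, 61, 63}
insert 53 → {45, 47, 53, 56, 61, 63}
insert 66 → {45, 47, 53, 56, 61, 63, 66}
run next job → 45; now {47, 53, 56, 61, 63, 66}
insert 55 → {47, 53, 55, 56, 61, 63, 66}
run next job → 47; now {53, 55, 56, 61, 63, 66}
insert 62 → {53, 55, 56, 61, 62, 63, 66}
run next job → 53; now {55, 56, 61, 62, 63, 66}
run next job → 55; now {56, 61, 62, 63, 66}
run next job → 56; now {61, 62, 63, 66}
insert 57 → {57, 61, 62, 63, 66}
insert 30 → {30, 57, 61, 62, 63, 66}
insert 36 → {30, 36, 57, 61, 62, 63, 66}
run next job → 30; now {36, 57, 61, 62, 63, 66}
insert 38 → {36, 38, 57, 61, 62, 63, 66}
run next job → 36; now {38, 57, 61, 62, 63, 66}
run next job → 38; now {57, 61, 62, 63, 66}
run next job → 57; now {61, 62, 63, 66}
run next job → 61; now {62, 63, 66}
insert 49 → {49, 62, 63, 66}
run next job → 49; now {62, 63, 66}
insert 40 → {40, 62, 63, 66}

[40, 62, 63, 66]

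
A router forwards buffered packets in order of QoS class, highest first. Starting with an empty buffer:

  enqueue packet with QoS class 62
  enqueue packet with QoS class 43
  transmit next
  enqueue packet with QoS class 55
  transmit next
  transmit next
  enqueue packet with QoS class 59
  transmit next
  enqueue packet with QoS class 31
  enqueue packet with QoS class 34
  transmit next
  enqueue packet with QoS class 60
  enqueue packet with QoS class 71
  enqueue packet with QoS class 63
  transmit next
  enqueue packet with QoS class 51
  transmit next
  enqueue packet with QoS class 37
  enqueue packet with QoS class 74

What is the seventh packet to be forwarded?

insert 62 → {62}
insert 43 → {62, 43}
transmit next → 62; now {43}
insert 55 → {55, 43}
transmit next → 55; now {43}
transmit next → 43; now {}
insert 59 → {59}
transmit next → 59; now {}
insert 31 → {31}
insert 34 → {34, 31}
transmit next → 34; now {31}
insert 60 → {60, 31}
insert 71 → {71, 60, 31}
insert 63 → {71, 63, 60, 31}
transmit next → 71; now {63, 60, 31}
insert 51 → {63, 60, 51, 31}
transmit next → 63; now {60, 51, 31}
insert 37 → {60, 51, 37, 31}
insert 74 → {74, 60, 51, 37, 31}

63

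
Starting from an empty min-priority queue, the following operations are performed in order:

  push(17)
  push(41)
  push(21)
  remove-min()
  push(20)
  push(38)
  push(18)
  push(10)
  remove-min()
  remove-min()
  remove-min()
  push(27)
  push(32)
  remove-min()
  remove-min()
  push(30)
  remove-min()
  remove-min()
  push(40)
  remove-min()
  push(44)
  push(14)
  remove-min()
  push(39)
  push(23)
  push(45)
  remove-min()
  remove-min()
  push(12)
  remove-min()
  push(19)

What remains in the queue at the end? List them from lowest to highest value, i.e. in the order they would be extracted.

19 → 40 → 41 → 44 → 45

insert 17 → {17}
insert 41 → {17, 41}
insert 21 → {17, 21, 41}
remove-min → 17; now {21, 41}
insert 20 → {20, 21, 41}
insert 38 → {20, 21, 38, 41}
insert 18 → {18, 20, 21, 38, 41}
insert 10 → {10, 18, 20, 21, 38, 41}
remove-min → 10; now {18, 20, 21, 38, 41}
remove-min → 18; now {20, 21, 38, 41}
remove-min → 20; now {21, 38, 41}
insert 27 → {21, 27, 38, 41}
insert 32 → {21, 27, 32, 38, 41}
remove-min → 21; now {27, 32, 38, 41}
remove-min → 27; now {32, 38, 41}
insert 30 → {30, 32, 38, 41}
remove-min → 30; now {32, 38, 41}
remove-min → 32; now {38, 41}
insert 40 → {38, 40, 41}
remove-min → 38; now {40, 41}
insert 44 → {40, 41, 44}
insert 14 → {14, 40, 41, 44}
remove-min → 14; now {40, 41, 44}
insert 39 → {39, 40, 41, 44}
insert 23 → {23, 39, 40, 41, 44}
insert 45 → {23, 39, 40, 41, 44, 45}
remove-min → 23; now {39, 40, 41, 44, 45}
remove-min → 39; now {40, 41, 44, 45}
insert 12 → {12, 40, 41, 44, 45}
remove-min → 12; now {40, 41, 44, 45}
insert 19 → {19, 40, 41, 44, 45}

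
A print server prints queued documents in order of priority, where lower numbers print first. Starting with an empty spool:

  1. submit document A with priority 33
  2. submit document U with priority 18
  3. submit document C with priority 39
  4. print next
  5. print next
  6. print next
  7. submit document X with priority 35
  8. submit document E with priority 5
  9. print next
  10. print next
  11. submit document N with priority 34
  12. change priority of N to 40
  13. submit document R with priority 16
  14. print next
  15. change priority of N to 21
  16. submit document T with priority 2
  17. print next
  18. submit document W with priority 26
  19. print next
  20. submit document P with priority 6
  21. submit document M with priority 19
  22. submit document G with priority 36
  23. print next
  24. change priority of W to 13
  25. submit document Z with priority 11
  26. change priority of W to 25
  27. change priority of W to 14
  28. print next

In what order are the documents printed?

[U, A, C, E, X, R, T, N, P, Z]

add A (priority 33) → {A:33}
add U (priority 18) → {U:18, A:33}
add C (priority 39) → {U:18, A:33, C:39}
print next → U; now {A:33, C:39}
print next → A; now {C:39}
print next → C; now {}
add X (priority 35) → {X:35}
add E (priority 5) → {E:5, X:35}
print next → E; now {X:35}
print next → X; now {}
add N (priority 34) → {N:34}
update N to priority 40 → {N:40}
add R (priority 16) → {R:16, N:40}
print next → R; now {N:40}
update N to priority 21 → {N:21}
add T (priority 2) → {T:2, N:21}
print next → T; now {N:21}
add W (priority 26) → {N:21, W:26}
print next → N; now {W:26}
add P (priority 6) → {P:6, W:26}
add M (priority 19) → {P:6, M:19, W:26}
add G (priority 36) → {P:6, M:19, W:26, G:36}
print next → P; now {M:19, W:26, G:36}
update W to priority 13 → {W:13, M:19, G:36}
add Z (priority 11) → {Z:11, W:13, M:19, G:36}
update W to priority 25 → {Z:11, M:19, W:25, G:36}
update W to priority 14 → {Z:11, W:14, M:19, G:36}
print next → Z; now {W:14, M:19, G:36}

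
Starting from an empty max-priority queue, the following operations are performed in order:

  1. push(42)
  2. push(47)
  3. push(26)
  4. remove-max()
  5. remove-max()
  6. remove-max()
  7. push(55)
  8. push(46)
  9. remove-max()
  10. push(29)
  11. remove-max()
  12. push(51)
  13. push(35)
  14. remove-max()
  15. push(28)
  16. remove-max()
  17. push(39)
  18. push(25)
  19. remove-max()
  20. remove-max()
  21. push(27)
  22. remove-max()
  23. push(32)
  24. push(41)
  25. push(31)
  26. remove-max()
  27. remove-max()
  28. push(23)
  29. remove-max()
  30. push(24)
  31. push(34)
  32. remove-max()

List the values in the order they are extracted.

insert 42 → {42}
insert 47 → {47, 42}
insert 26 → {47, 42, 26}
remove-max → 47; now {42, 26}
remove-max → 42; now {26}
remove-max → 26; now {}
insert 55 → {55}
insert 46 → {55, 46}
remove-max → 55; now {46}
insert 29 → {46, 29}
remove-max → 46; now {29}
insert 51 → {51, 29}
insert 35 → {51, 35, 29}
remove-max → 51; now {35, 29}
insert 28 → {35, 29, 28}
remove-max → 35; now {29, 28}
insert 39 → {39, 29, 28}
insert 25 → {39, 29, 28, 25}
remove-max → 39; now {29, 28, 25}
remove-max → 29; now {28, 25}
insert 27 → {28, 27, 25}
remove-max → 28; now {27, 25}
insert 32 → {32, 27, 25}
insert 41 → {41, 32, 27, 25}
insert 31 → {41, 32, 31, 27, 25}
remove-max → 41; now {32, 31, 27, 25}
remove-max → 32; now {31, 27, 25}
insert 23 → {31, 27, 25, 23}
remove-max → 31; now {27, 25, 23}
insert 24 → {27, 25, 24, 23}
insert 34 → {34, 27, 25, 24, 23}
remove-max → 34; now {27, 25, 24, 23}

[47, 42, 26, 55, 46, 51, 35, 39, 29, 28, 41, 32, 31, 34]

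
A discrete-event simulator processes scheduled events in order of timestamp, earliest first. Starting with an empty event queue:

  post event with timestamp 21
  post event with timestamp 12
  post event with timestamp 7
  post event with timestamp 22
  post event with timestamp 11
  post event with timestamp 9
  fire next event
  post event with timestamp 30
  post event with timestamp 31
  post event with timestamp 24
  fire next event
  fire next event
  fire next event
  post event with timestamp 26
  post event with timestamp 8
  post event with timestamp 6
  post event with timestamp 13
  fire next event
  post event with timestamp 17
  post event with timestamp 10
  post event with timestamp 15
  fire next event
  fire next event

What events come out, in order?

7, 9, 11, 12, 6, 8, 10

insert 21 → {21}
insert 12 → {12, 21}
insert 7 → {7, 12, 21}
insert 22 → {7, 12, 21, 22}
insert 11 → {7, 11, 12, 21, 22}
insert 9 → {7, 9, 11, 12, 21, 22}
fire next event → 7; now {9, 11, 12, 21, 22}
insert 30 → {9, 11, 12, 21, 22, 30}
insert 31 → {9, 11, 12, 21, 22, 30, 31}
insert 24 → {9, 11, 12, 21, 22, 24, 30, 31}
fire next event → 9; now {11, 12, 21, 22, 24, 30, 31}
fire next event → 11; now {12, 21, 22, 24, 30, 31}
fire next event → 12; now {21, 22, 24, 30, 31}
insert 26 → {21, 22, 24, 26, 30, 31}
insert 8 → {8, 21, 22, 24, 26, 30, 31}
insert 6 → {6, 8, 21, 22, 24, 26, 30, 31}
insert 13 → {6, 8, 13, 21, 22, 24, 26, 30, 31}
fire next event → 6; now {8, 13, 21, 22, 24, 26, 30, 31}
insert 17 → {8, 13, 17, 21, 22, 24, 26, 30, 31}
insert 10 → {8, 10, 13, 17, 21, 22, 24, 26, 30, 31}
insert 15 → {8, 10, 13, 15, 17, 21, 22, 24, 26, 30, 31}
fire next event → 8; now {10, 13, 15, 17, 21, 22, 24, 26, 30, 31}
fire next event → 10; now {13, 15, 17, 21, 22, 24, 26, 30, 31}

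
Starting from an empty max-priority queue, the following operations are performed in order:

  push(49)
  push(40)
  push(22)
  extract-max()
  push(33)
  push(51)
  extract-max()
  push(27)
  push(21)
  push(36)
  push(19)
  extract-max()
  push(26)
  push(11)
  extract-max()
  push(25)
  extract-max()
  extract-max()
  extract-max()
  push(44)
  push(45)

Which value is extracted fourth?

36

insert 49 → {49}
insert 40 → {49, 40}
insert 22 → {49, 40, 22}
extract-max → 49; now {40, 22}
insert 33 → {40, 33, 22}
insert 51 → {51, 40, 33, 22}
extract-max → 51; now {40, 33, 22}
insert 27 → {40, 33, 27, 22}
insert 21 → {40, 33, 27, 22, 21}
insert 36 → {40, 36, 33, 27, 22, 21}
insert 19 → {40, 36, 33, 27, 22, 21, 19}
extract-max → 40; now {36, 33, 27, 22, 21, 19}
insert 26 → {36, 33, 27, 26, 22, 21, 19}
insert 11 → {36, 33, 27, 26, 22, 21, 19, 11}
extract-max → 36; now {33, 27, 26, 22, 21, 19, 11}
insert 25 → {33, 27, 26, 25, 22, 21, 19, 11}
extract-max → 33; now {27, 26, 25, 22, 21, 19, 11}
extract-max → 27; now {26, 25, 22, 21, 19, 11}
extract-max → 26; now {25, 22, 21, 19, 11}
insert 44 → {44, 25, 22, 21, 19, 11}
insert 45 → {45, 44, 25, 22, 21, 19, 11}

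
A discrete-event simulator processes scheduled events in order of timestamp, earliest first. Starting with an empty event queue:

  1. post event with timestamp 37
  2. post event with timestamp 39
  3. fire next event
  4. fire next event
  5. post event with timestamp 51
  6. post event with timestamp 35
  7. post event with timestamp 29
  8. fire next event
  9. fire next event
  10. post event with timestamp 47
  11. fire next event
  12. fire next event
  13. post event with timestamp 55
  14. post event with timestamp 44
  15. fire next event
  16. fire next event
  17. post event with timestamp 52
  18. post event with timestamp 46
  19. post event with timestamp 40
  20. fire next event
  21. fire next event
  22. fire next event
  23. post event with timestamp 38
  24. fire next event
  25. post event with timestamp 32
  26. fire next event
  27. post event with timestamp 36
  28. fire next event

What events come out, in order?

37 → 39 → 29 → 35 → 47 → 51 → 44 → 55 → 40 → 46 → 52 → 38 → 32 → 36

insert 37 → {37}
insert 39 → {37, 39}
fire next event → 37; now {39}
fire next event → 39; now {}
insert 51 → {51}
insert 35 → {35, 51}
insert 29 → {29, 35, 51}
fire next event → 29; now {35, 51}
fire next event → 35; now {51}
insert 47 → {47, 51}
fire next event → 47; now {51}
fire next event → 51; now {}
insert 55 → {55}
insert 44 → {44, 55}
fire next event → 44; now {55}
fire next event → 55; now {}
insert 52 → {52}
insert 46 → {46, 52}
insert 40 → {40, 46, 52}
fire next event → 40; now {46, 52}
fire next event → 46; now {52}
fire next event → 52; now {}
insert 38 → {38}
fire next event → 38; now {}
insert 32 → {32}
fire next event → 32; now {}
insert 36 → {36}
fire next event → 36; now {}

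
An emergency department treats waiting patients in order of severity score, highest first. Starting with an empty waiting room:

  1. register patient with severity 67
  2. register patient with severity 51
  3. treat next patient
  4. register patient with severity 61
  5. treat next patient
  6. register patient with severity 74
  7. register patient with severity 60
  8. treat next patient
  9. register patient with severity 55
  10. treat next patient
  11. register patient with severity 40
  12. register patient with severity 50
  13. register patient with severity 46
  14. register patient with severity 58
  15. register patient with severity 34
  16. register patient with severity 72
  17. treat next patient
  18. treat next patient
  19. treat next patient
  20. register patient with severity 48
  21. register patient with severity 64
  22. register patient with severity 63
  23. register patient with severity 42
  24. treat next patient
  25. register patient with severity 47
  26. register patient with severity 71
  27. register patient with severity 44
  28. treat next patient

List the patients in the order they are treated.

insert 67 → {67}
insert 51 → {67, 51}
treat next patient → 67; now {51}
insert 61 → {61, 51}
treat next patient → 61; now {51}
insert 74 → {74, 51}
insert 60 → {74, 60, 51}
treat next patient → 74; now {60, 51}
insert 55 → {60, 55, 51}
treat next patient → 60; now {55, 51}
insert 40 → {55, 51, 40}
insert 50 → {55, 51, 50, 40}
insert 46 → {55, 51, 50, 46, 40}
insert 58 → {58, 55, 51, 50, 46, 40}
insert 34 → {58, 55, 51, 50, 46, 40, 34}
insert 72 → {72, 58, 55, 51, 50, 46, 40, 34}
treat next patient → 72; now {58, 55, 51, 50, 46, 40, 34}
treat next patient → 58; now {55, 51, 50, 46, 40, 34}
treat next patient → 55; now {51, 50, 46, 40, 34}
insert 48 → {51, 50, 48, 46, 40, 34}
insert 64 → {64, 51, 50, 48, 46, 40, 34}
insert 63 → {64, 63, 51, 50, 48, 46, 40, 34}
insert 42 → {64, 63, 51, 50, 48, 46, 42, 40, 34}
treat next patient → 64; now {63, 51, 50, 48, 46, 42, 40, 34}
insert 47 → {63, 51, 50, 48, 47, 46, 42, 40, 34}
insert 71 → {71, 63, 51, 50, 48, 47, 46, 42, 40, 34}
insert 44 → {71, 63, 51, 50, 48, 47, 46, 44, 42, 40, 34}
treat next patient → 71; now {63, 51, 50, 48, 47, 46, 44, 42, 40, 34}

67 → 61 → 74 → 60 → 72 → 58 → 55 → 64 → 71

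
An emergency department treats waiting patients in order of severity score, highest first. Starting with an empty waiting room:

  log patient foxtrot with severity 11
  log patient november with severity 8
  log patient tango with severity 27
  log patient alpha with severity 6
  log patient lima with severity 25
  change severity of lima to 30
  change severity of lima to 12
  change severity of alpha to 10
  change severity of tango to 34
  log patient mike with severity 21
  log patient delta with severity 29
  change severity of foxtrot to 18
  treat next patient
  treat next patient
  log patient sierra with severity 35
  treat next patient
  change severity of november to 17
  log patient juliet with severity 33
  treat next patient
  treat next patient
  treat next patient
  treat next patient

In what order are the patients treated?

add foxtrot (severity 11) → {foxtrot:11}
add november (severity 8) → {foxtrot:11, november:8}
add tango (severity 27) → {tango:27, foxtrot:11, november:8}
add alpha (severity 6) → {tango:27, foxtrot:11, november:8, alpha:6}
add lima (severity 25) → {tango:27, lima:25, foxtrot:11, november:8, alpha:6}
update lima to severity 30 → {lima:30, tango:27, foxtrot:11, november:8, alpha:6}
update lima to severity 12 → {tango:27, lima:12, foxtrot:11, november:8, alpha:6}
update alpha to severity 10 → {tango:27, lima:12, foxtrot:11, alpha:10, november:8}
update tango to severity 34 → {tango:34, lima:12, foxtrot:11, alpha:10, november:8}
add mike (severity 21) → {tango:34, mike:21, lima:12, foxtrot:11, alpha:10, november:8}
add delta (severity 29) → {tango:34, delta:29, mike:21, lima:12, foxtrot:11, alpha:10, november:8}
update foxtrot to severity 18 → {tango:34, delta:29, mike:21, foxtrot:18, lima:12, alpha:10, november:8}
treat next patient → tango; now {delta:29, mike:21, foxtrot:18, lima:12, alpha:10, november:8}
treat next patient → delta; now {mike:21, foxtrot:18, lima:12, alpha:10, november:8}
add sierra (severity 35) → {sierra:35, mike:21, foxtrot:18, lima:12, alpha:10, november:8}
treat next patient → sierra; now {mike:21, foxtrot:18, lima:12, alpha:10, november:8}
update november to severity 17 → {mike:21, foxtrot:18, november:17, lima:12, alpha:10}
add juliet (severity 33) → {juliet:33, mike:21, foxtrot:18, november:17, lima:12, alpha:10}
treat next patient → juliet; now {mike:21, foxtrot:18, november:17, lima:12, alpha:10}
treat next patient → mike; now {foxtrot:18, november:17, lima:12, alpha:10}
treat next patient → foxtrot; now {november:17, lima:12, alpha:10}
treat next patient → november; now {lima:12, alpha:10}

tango → delta → sierra → juliet → mike → foxtrot → november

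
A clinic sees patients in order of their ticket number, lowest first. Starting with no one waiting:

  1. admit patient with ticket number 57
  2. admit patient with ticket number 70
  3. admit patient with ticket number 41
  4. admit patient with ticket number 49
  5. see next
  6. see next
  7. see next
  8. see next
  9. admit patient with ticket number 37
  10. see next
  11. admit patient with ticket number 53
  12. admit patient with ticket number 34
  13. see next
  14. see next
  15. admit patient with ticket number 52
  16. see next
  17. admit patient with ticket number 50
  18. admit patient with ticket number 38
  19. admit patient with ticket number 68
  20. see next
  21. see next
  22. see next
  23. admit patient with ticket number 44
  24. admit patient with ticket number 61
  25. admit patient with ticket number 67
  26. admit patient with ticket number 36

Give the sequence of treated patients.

insert 57 → {57}
insert 70 → {57, 70}
insert 41 → {41, 57, 70}
insert 49 → {41, 49, 57, 70}
see next → 41; now {49, 57, 70}
see next → 49; now {57, 70}
see next → 57; now {70}
see next → 70; now {}
insert 37 → {37}
see next → 37; now {}
insert 53 → {53}
insert 34 → {34, 53}
see next → 34; now {53}
see next → 53; now {}
insert 52 → {52}
see next → 52; now {}
insert 50 → {50}
insert 38 → {38, 50}
insert 68 → {38, 50, 68}
see next → 38; now {50, 68}
see next → 50; now {68}
see next → 68; now {}
insert 44 → {44}
insert 61 → {44, 61}
insert 67 → {44, 61, 67}
insert 36 → {36, 44, 61, 67}

41 → 49 → 57 → 70 → 37 → 34 → 53 → 52 → 38 → 50 → 68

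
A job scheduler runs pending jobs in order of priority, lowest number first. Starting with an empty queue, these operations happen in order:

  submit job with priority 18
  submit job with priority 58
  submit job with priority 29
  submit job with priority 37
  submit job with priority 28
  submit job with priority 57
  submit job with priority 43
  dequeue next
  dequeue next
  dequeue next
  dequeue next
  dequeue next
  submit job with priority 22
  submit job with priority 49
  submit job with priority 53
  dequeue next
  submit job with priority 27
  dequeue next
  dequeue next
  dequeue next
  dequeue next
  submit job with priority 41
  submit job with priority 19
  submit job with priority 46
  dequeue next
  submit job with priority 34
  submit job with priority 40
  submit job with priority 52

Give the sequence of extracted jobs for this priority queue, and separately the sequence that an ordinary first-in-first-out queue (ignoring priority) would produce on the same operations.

priority queue: 18, 28, 29, 37, 43, 22, 27, 49, 53, 57, 19; FIFO queue: [18, 58, 29, 37, 28, 57, 43, 22, 49, 53, 27]

insert 18 → {18}
insert 58 → {18, 58}
insert 29 → {18, 29, 58}
insert 37 → {18, 29, 37, 58}
insert 28 → {18, 28, 29, 37, 58}
insert 57 → {18, 28, 29, 37, 57, 58}
insert 43 → {18, 28, 29, 37, 43, 57, 58}
dequeue next → 18; now {28, 29, 37, 43, 57, 58}
dequeue next → 28; now {29, 37, 43, 57, 58}
dequeue next → 29; now {37, 43, 57, 58}
dequeue next → 37; now {43, 57, 58}
dequeue next → 43; now {57, 58}
insert 22 → {22, 57, 58}
insert 49 → {22, 49, 57, 58}
insert 53 → {22, 49, 53, 57, 58}
dequeue next → 22; now {49, 53, 57, 58}
insert 27 → {27, 49, 53, 57, 58}
dequeue next → 27; now {49, 53, 57, 58}
dequeue next → 49; now {53, 57, 58}
dequeue next → 53; now {57, 58}
dequeue next → 57; now {58}
insert 41 → {41, 58}
insert 19 → {19, 41, 58}
insert 46 → {19, 41, 46, 58}
dequeue next → 19; now {41, 46, 58}
insert 34 → {34, 41, 46, 58}
insert 40 → {34, 40, 41, 46, 58}
insert 52 → {34, 40, 41, 46, 52, 58}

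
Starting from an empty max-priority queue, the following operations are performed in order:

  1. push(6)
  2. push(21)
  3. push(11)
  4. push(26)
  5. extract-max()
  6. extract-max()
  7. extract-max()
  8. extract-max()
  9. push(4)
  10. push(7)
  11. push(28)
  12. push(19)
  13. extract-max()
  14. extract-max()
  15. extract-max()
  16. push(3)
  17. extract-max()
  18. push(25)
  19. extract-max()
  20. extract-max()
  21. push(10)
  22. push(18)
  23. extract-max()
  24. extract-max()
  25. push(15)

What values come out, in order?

[26, 21, 11, 6, 28, 19, 7, 4, 25, 3, 18, 10]

insert 6 → {6}
insert 21 → {21, 6}
insert 11 → {21, 11, 6}
insert 26 → {26, 21, 11, 6}
extract-max → 26; now {21, 11, 6}
extract-max → 21; now {11, 6}
extract-max → 11; now {6}
extract-max → 6; now {}
insert 4 → {4}
insert 7 → {7, 4}
insert 28 → {28, 7, 4}
insert 19 → {28, 19, 7, 4}
extract-max → 28; now {19, 7, 4}
extract-max → 19; now {7, 4}
extract-max → 7; now {4}
insert 3 → {4, 3}
extract-max → 4; now {3}
insert 25 → {25, 3}
extract-max → 25; now {3}
extract-max → 3; now {}
insert 10 → {10}
insert 18 → {18, 10}
extract-max → 18; now {10}
extract-max → 10; now {}
insert 15 → {15}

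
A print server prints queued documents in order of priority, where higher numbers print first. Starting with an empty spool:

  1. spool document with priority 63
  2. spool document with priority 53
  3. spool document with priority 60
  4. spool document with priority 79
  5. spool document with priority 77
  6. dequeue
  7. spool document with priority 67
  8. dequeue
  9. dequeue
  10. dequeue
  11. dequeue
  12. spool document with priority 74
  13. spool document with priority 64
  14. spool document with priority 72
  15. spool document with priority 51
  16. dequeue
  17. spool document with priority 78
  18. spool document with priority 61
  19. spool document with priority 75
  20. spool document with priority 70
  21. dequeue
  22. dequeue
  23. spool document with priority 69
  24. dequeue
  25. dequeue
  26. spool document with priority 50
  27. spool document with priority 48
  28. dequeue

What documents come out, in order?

insert 63 → {63}
insert 53 → {63, 53}
insert 60 → {63, 60, 53}
insert 79 → {79, 63, 60, 53}
insert 77 → {79, 77, 63, 60, 53}
dequeue → 79; now {77, 63, 60, 53}
insert 67 → {77, 67, 63, 60, 53}
dequeue → 77; now {67, 63, 60, 53}
dequeue → 67; now {63, 60, 53}
dequeue → 63; now {60, 53}
dequeue → 60; now {53}
insert 74 → {74, 53}
insert 64 → {74, 64, 53}
insert 72 → {74, 72, 64, 53}
insert 51 → {74, 72, 64, 53, 51}
dequeue → 74; now {72, 64, 53, 51}
insert 78 → {78, 72, 64, 53, 51}
insert 61 → {78, 72, 64, 61, 53, 51}
insert 75 → {78, 75, 72, 64, 61, 53, 51}
insert 70 → {78, 75, 72, 70, 64, 61, 53, 51}
dequeue → 78; now {75, 72, 70, 64, 61, 53, 51}
dequeue → 75; now {72, 70, 64, 61, 53, 51}
insert 69 → {72, 70, 69, 64, 61, 53, 51}
dequeue → 72; now {70, 69, 64, 61, 53, 51}
dequeue → 70; now {69, 64, 61, 53, 51}
insert 50 → {69, 64, 61, 53, 51, 50}
insert 48 → {69, 64, 61, 53, 51, 50, 48}
dequeue → 69; now {64, 61, 53, 51, 50, 48}

[79, 77, 67, 63, 60, 74, 78, 75, 72, 70, 69]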